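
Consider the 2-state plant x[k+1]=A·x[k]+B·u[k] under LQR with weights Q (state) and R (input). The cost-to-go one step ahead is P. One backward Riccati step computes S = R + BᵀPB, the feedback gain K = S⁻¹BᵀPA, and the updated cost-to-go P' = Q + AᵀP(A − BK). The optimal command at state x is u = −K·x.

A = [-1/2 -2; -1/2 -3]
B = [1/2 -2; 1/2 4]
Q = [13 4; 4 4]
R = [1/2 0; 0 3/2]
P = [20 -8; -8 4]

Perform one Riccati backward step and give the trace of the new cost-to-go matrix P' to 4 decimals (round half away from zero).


BᵀP = [6.0000 -2.0000; -72.0000 32.0000]
S = R + BᵀPB = [1/2 0; 0 3/2] + [2.0000 -20.0000; -20.0000 272.0000] = [2.5000 -20.0000; -20.0000 273.5000]
BᵀPA = [-2.0000 -6.0000; 20.0000 48.0000]
K = S⁻¹·BᵀPA = [-0.5181 -2.4000; 0.0352 0.0000]
A−BK = [-0.1705 -0.8000; -0.3819 -1.8000]
AᵀP(A−BK) = [0.2590 1.2000; 1.2000 5.6000]
P' = Q + AᵀP(A−BK) = [13.2590 5.2000; 5.2000 9.6000]
tr(P') = 22.8590

22.8590


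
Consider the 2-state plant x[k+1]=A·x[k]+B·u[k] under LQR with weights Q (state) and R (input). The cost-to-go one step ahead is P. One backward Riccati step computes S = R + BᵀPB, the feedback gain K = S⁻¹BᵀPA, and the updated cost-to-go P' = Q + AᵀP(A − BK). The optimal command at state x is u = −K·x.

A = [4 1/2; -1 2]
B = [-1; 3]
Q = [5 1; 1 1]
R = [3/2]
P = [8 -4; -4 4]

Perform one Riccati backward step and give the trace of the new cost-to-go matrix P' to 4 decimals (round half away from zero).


40.4317

BᵀP = [-20.0000 16.0000]
S = R + BᵀPB = [3/2] + [68.0000] = [69.5000]
BᵀPA = [-96.0000 22.0000]
K = S⁻¹·BᵀPA = [-1.3813 0.3165]
A−BK = [2.6187 0.8165; 3.1439 1.0504]
AᵀP(A−BK) = [31.3957 8.3885; 8.3885 3.0360]
P' = Q + AᵀP(A−BK) = [36.3957 9.3885; 9.3885 4.0360]
tr(P') = 40.4317


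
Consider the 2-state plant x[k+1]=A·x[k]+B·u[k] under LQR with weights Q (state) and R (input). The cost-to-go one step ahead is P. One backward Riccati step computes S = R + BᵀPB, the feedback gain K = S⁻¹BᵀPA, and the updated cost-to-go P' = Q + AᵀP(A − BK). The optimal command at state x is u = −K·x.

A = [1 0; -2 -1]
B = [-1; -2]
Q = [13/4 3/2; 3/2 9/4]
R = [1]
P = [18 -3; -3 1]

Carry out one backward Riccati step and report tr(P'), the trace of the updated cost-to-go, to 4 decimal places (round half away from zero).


BᵀP = [-12.0000 1.0000]
S = R + BᵀPB = [1] + [10.0000] = [11.0000]
BᵀPA = [-14.0000 -1.0000]
K = S⁻¹·BᵀPA = [-1.2727 -0.0909]
A−BK = [-0.2727 -0.0909; -4.5455 -1.1818]
AᵀP(A−BK) = [16.1818 3.7273; 3.7273 0.9091]
P' = Q + AᵀP(A−BK) = [19.4318 5.2273; 5.2273 3.1591]
tr(P') = 22.5909

22.5909


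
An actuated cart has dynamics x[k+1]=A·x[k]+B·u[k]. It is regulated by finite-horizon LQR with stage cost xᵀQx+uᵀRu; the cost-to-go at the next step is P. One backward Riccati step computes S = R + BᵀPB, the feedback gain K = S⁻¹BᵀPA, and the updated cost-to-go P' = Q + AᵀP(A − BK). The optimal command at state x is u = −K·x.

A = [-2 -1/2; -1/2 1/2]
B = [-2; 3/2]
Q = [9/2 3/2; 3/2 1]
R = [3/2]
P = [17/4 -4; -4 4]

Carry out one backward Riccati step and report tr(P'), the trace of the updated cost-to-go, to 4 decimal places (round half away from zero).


6.2215

BᵀP = [-14.5000 14.0000]
S = R + BᵀPB = [3/2] + [50.0000] = [51.5000]
BᵀPA = [22.0000 14.2500]
K = S⁻¹·BᵀPA = [0.4272 0.2767]
A−BK = [-1.1456 0.0534; -1.1408 0.0850]
AᵀP(A−BK) = [0.6019 0.1626; 0.1626 0.1195]
P' = Q + AᵀP(A−BK) = [5.1019 1.6626; 1.6626 1.1195]
tr(P') = 6.2215


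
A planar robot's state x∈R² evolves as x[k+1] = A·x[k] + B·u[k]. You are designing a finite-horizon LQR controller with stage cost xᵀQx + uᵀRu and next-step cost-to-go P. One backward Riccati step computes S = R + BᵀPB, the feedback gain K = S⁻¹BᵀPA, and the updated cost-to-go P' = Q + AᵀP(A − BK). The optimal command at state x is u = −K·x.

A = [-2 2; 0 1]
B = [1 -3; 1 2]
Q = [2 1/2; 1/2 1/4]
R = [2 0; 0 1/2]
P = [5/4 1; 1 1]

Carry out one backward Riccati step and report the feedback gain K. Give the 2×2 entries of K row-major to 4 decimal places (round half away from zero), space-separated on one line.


BᵀP = [2.2500 2.0000; -1.7500 -1.0000]
S = R + BᵀPB = [2 0; 0 1/2] + [4.2500 -2.7500; -2.7500 3.2500] = [6.2500 -2.7500; -2.7500 3.7500]
BᵀPA = [-4.5000 6.5000; 3.5000 -4.5000]
K = S⁻¹·BᵀPA = [-0.4567 0.7559; 0.5984 -0.6457]
A−BK = [0.2520 -0.6929; -0.7402 1.5354]
AᵀP(A−BK) = [0.8504 -1.3386; -1.3386 2.1811]
P' = Q + AᵀP(A−BK) = [2.8504 -0.8386; -0.8386 2.4311]
tr(P') = 5.2815

-0.4567 0.7559 0.5984 -0.6457


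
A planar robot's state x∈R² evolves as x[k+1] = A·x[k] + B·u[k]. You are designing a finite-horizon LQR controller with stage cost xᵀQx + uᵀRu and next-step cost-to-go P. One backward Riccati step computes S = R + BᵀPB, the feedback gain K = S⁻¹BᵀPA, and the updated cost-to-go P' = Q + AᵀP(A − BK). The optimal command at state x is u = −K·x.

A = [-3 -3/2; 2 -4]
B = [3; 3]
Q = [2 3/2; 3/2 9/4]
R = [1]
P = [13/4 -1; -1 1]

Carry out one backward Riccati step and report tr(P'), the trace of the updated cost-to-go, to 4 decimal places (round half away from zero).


BᵀP = [6.7500 0.0000]
S = R + BᵀPB = [1] + [20.2500] = [21.2500]
BᵀPA = [-20.2500 -10.1250]
K = S⁻¹·BᵀPA = [-0.9529 -0.4765]
A−BK = [-0.1412 -0.0706; 4.8588 -2.5706]
AᵀP(A−BK) = [25.9529 -12.0235; -12.0235 6.4882]
P' = Q + AᵀP(A−BK) = [27.9529 -10.5235; -10.5235 8.7382]
tr(P') = 36.6912

36.6912


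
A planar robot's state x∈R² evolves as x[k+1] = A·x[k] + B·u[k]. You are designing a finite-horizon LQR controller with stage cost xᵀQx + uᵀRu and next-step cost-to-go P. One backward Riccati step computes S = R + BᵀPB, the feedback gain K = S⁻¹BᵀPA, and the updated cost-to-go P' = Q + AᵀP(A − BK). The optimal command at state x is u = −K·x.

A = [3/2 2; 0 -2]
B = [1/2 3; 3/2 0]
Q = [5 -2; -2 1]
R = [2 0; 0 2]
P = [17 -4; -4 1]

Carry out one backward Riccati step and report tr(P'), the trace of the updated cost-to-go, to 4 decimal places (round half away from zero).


BᵀP = [2.5000 -0.5000; 51.0000 -12.0000]
S = R + BᵀPB = [2 0; 0 2] + [0.5000 7.5000; 7.5000 153.0000] = [2.5000 7.5000; 7.5000 155.0000]
BᵀPA = [3.7500 6.0000; 76.5000 126.0000]
K = S⁻¹·BᵀPA = [0.0226 -0.0453; 0.4925 0.8151]
A−BK = [0.0113 -0.4226; -0.0340 -1.9321]
AᵀP(A−BK) = [0.4925 0.8151; 0.8151 1.5698]
P' = Q + AᵀP(A−BK) = [5.4925 -1.1849; -1.1849 2.5698]
tr(P') = 8.0623

8.0623


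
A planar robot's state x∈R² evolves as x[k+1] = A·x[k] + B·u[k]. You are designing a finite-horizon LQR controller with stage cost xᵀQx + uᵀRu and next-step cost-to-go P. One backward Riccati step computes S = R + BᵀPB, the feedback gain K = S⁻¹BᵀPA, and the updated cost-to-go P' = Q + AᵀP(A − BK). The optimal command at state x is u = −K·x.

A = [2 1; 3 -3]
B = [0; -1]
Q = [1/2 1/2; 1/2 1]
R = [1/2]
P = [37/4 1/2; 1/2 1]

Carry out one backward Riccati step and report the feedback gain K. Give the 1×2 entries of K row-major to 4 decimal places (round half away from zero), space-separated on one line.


-2.6667 1.6667

BᵀP = [-0.5000 -1.0000]
S = R + BᵀPB = [1/2] + [1.0000] = [1.5000]
BᵀPA = [-4.0000 2.5000]
K = S⁻¹·BᵀPA = [-2.6667 1.6667]
A−BK = [2.0000 1.0000; 0.3333 -1.3333]
AᵀP(A−BK) = [41.3333 14.6667; 14.6667 11.0833]
P' = Q + AᵀP(A−BK) = [41.8333 15.1667; 15.1667 12.0833]
tr(P') = 53.9167


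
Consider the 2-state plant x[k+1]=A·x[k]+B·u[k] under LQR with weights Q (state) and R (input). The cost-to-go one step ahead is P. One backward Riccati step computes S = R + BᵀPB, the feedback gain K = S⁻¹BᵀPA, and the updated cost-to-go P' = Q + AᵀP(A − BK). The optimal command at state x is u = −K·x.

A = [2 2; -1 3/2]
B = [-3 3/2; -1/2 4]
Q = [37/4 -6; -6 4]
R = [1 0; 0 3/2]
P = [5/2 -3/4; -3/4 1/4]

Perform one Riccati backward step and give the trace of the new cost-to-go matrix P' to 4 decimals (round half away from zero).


14.2209

BᵀP = [-7.1250 2.1250; 0.7500 -0.1250]
S = R + BᵀPB = [1 0; 0 3/2] + [20.3125 -2.1875; -2.1875 0.6250] = [21.3125 -2.1875; -2.1875 2.1250]
BᵀPA = [-16.3750 -11.0625; 1.6250 1.3125]
K = S⁻¹·BᵀPA = [-0.7713 -0.5095; -0.0293 0.0932]
A−BK = [-0.2700 0.3318; -1.2684 0.8726]
AᵀP(A−BK) = [0.6670 0.3806; 0.3806 0.3039]
P' = Q + AᵀP(A−BK) = [9.9170 -5.6194; -5.6194 4.3039]
tr(P') = 14.2209


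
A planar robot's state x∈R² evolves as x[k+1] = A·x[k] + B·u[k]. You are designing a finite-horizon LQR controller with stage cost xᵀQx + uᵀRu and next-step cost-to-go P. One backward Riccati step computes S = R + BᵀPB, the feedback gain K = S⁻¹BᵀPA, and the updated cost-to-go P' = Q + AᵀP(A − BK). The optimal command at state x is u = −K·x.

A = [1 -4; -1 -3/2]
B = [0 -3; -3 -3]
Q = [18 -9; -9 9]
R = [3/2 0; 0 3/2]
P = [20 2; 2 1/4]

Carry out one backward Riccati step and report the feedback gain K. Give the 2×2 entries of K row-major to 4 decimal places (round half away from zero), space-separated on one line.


0.1114 -0.0720 -0.2799 1.2541

BᵀP = [-6.0000 -0.7500; -66.0000 -6.7500]
S = R + BᵀPB = [3/2 0; 0 3/2] + [2.2500 20.2500; 20.2500 218.2500] = [3.7500 20.2500; 20.2500 219.7500]
BᵀPA = [-5.2500 25.1250; -59.2500 274.1250]
K = S⁻¹·BᵀPA = [0.1114 -0.0720; -0.2799 1.2541]
A−BK = [0.1603 -0.2378; -1.5054 2.0462]
AᵀP(A−BK) = [0.2514 -0.6990; -0.6990 2.5982]
P' = Q + AᵀP(A−BK) = [18.2514 -9.6990; -9.6990 11.5982]
tr(P') = 29.8495


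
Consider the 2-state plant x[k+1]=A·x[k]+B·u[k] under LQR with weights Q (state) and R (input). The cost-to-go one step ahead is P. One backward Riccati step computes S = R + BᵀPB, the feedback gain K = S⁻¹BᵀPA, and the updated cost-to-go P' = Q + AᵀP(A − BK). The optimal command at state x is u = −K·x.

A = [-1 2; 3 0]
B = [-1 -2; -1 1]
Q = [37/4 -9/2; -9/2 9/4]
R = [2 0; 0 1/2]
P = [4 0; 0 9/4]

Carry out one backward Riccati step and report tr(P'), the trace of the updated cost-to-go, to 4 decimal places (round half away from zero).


BᵀP = [-4.0000 -2.2500; -8.0000 2.2500]
S = R + BᵀPB = [2 0; 0 1/2] + [6.2500 5.7500; 5.7500 18.2500] = [8.2500 5.7500; 5.7500 18.7500]
BᵀPA = [-2.7500 -8.0000; 14.7500 -16.0000]
K = S⁻¹·BᵀPA = [-1.1213 -0.4769; 1.1305 -0.7071]
A−BK = [0.1398 0.1089; 0.7482 0.2302]
AᵀP(A−BK) = [4.4913 1.1182; 1.1182 0.8715]
P' = Q + AᵀP(A−BK) = [13.7413 -3.3818; -3.3818 3.1215]
tr(P') = 16.8628

16.8628


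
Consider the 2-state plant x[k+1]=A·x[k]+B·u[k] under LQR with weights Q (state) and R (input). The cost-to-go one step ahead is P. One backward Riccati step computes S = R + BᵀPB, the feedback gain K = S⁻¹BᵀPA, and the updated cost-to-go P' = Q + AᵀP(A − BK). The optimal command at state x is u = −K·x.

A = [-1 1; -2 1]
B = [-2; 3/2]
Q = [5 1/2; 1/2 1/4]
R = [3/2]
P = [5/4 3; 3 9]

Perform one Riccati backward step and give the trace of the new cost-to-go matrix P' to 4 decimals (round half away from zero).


BᵀP = [2.0000 7.5000]
S = R + BᵀPB = [3/2] + [7.2500] = [8.7500]
BᵀPA = [-17.0000 9.5000]
K = S⁻¹·BᵀPA = [-1.9429 1.0857]
A−BK = [-4.8857 3.1714; 0.9143 -0.6286]
AᵀP(A−BK) = [16.2214 -9.7929; -9.7929 5.9357]
P' = Q + AᵀP(A−BK) = [21.2214 -9.2929; -9.2929 6.1857]
tr(P') = 27.4071

27.4071


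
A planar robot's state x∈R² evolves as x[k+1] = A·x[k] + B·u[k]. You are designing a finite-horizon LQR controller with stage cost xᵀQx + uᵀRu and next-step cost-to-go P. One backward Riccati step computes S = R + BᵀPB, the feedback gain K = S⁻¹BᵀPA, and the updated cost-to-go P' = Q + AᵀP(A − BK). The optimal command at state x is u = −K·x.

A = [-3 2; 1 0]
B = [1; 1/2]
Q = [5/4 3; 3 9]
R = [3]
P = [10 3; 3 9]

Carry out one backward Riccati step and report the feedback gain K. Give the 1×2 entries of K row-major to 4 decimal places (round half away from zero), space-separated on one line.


BᵀP = [11.5000 7.5000]
S = R + BᵀPB = [3] + [15.2500] = [18.2500]
BᵀPA = [-27.0000 23.0000]
K = S⁻¹·BᵀPA = [-1.4795 1.2603]
A−BK = [-1.5205 0.7397; 1.7397 -0.6301]
AᵀP(A−BK) = [41.0548 -19.9726; -19.9726 11.0137]
P' = Q + AᵀP(A−BK) = [42.3048 -16.9726; -16.9726 20.0137]
tr(P') = 62.3185

-1.4795 1.2603


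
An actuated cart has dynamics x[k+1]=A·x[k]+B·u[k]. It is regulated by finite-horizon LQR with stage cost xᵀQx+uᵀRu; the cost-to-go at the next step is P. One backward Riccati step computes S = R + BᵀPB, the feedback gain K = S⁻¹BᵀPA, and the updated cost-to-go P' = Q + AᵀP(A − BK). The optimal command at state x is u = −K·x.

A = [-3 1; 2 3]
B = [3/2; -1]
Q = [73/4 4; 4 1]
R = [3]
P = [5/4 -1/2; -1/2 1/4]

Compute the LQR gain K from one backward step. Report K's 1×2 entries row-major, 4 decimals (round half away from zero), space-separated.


BᵀP = [2.3750 -1.0000]
S = R + BᵀPB = [3] + [4.5625] = [7.5625]
BᵀPA = [-9.1250 -0.6250]
K = S⁻¹·BᵀPA = [-1.2066 -0.0826]
A−BK = [-1.1901 1.1240; 0.7934 2.9174]
AᵀP(A−BK) = [7.2397 0.4959; 0.4959 0.4483]
P' = Q + AᵀP(A−BK) = [25.4897 4.4959; 4.4959 1.4483]
tr(P') = 26.9380

-1.2066 -0.0826


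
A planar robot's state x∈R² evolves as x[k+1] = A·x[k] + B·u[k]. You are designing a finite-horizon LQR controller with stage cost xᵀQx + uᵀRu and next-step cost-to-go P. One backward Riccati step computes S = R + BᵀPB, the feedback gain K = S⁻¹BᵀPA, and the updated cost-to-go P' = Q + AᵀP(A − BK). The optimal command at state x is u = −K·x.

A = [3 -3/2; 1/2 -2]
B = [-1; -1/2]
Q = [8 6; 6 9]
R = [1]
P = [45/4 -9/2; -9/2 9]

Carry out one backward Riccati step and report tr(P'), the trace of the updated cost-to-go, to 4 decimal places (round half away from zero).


BᵀP = [-9.0000 0.0000]
S = R + BᵀPB = [1] + [9.0000] = [10.0000]
BᵀPA = [-27.0000 13.5000]
K = S⁻¹·BᵀPA = [-2.7000 1.3500]
A−BK = [0.3000 -0.1500; -0.8500 -1.3250]
AᵀP(A−BK) = [17.1000 7.2000; 7.2000 16.0875]
P' = Q + AᵀP(A−BK) = [25.1000 13.2000; 13.2000 25.0875]
tr(P') = 50.1875

50.1875


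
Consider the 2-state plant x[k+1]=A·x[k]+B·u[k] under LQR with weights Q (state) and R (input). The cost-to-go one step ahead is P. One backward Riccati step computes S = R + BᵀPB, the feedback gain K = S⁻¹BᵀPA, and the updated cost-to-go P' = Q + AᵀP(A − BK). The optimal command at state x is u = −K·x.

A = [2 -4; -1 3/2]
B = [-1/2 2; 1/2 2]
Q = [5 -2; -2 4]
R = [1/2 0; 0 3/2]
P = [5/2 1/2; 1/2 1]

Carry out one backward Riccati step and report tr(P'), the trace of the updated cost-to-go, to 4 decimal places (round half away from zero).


20.0060

BᵀP = [-1.0000 0.2500; 6.0000 3.0000]
S = R + BᵀPB = [1/2 0; 0 3/2] + [0.6250 -1.5000; -1.5000 18.0000] = [1.1250 -1.5000; -1.5000 19.5000]
BᵀPA = [-2.2500 4.3750; 9.0000 -19.5000]
K = S⁻¹·BᵀPA = [-1.5429 2.8476; 0.3429 -0.7810]
A−BK = [0.5429 -1.0143; -0.9143 1.6381]
AᵀP(A−BK) = [2.4429 -4.5643; -4.5643 8.5631]
P' = Q + AᵀP(A−BK) = [7.4429 -6.5643; -6.5643 12.5631]
tr(P') = 20.0060


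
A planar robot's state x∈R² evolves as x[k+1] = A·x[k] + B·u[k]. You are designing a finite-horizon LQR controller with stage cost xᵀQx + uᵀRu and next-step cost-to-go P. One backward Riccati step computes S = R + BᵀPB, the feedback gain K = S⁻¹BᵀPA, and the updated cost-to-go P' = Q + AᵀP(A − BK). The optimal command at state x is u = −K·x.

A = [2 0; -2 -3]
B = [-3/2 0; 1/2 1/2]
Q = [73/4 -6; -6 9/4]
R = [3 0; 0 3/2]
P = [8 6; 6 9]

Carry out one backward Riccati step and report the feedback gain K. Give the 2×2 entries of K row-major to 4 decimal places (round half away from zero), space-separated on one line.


-0.8372 0.4186 -1.3023 -3.3488

BᵀP = [-9.0000 -4.5000; 3.0000 4.5000]
S = R + BᵀPB = [3 0; 0 3/2] + [11.2500 -2.2500; -2.2500 2.2500] = [14.2500 -2.2500; -2.2500 3.7500]
BᵀPA = [-9.0000 13.5000; -3.0000 -13.5000]
K = S⁻¹·BᵀPA = [-0.8372 0.4186; -1.3023 -3.3488]
A−BK = [0.7442 0.6279; -0.9302 -1.5349]
AᵀP(A−BK) = [8.5581 11.7209; 11.7209 30.1395]
P' = Q + AᵀP(A−BK) = [26.8081 5.7209; 5.7209 32.3895]
tr(P') = 59.1977


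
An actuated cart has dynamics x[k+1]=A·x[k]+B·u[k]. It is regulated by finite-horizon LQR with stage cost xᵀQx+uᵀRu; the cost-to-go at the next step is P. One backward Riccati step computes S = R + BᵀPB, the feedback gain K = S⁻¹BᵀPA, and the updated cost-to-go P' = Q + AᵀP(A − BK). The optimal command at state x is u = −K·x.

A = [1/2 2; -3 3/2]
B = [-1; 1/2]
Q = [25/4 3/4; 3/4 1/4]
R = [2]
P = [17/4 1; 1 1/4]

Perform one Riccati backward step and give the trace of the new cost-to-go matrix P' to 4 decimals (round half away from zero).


BᵀP = [-3.7500 -0.8750]
S = R + BᵀPB = [2] + [3.3125] = [5.3125]
BᵀPA = [0.7500 -8.8125]
K = S⁻¹·BᵀPA = [0.1412 -1.6588]
A−BK = [0.6412 0.3412; -3.0706 2.3294]
AᵀP(A−BK) = [0.2066 -0.8809; -0.8809 8.9441]
P' = Q + AᵀP(A−BK) = [6.4566 -0.1309; -0.1309 9.1941]
tr(P') = 15.6507

15.6507


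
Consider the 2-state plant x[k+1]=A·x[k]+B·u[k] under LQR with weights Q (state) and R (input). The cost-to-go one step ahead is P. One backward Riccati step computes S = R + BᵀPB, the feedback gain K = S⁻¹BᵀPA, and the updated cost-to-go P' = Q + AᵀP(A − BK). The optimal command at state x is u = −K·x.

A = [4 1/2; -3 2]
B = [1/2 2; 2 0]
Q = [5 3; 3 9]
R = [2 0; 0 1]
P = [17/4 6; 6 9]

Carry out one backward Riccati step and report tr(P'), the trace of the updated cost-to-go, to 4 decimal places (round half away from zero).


BᵀP = [14.1250 21.0000; 8.5000 12.0000]
S = R + BᵀPB = [2 0; 0 1] + [49.0625 28.2500; 28.2500 17.0000] = [51.0625 28.2500; 28.2500 18.0000]
BᵀPA = [-6.5000 49.0625; -2.0000 28.2500]
K = S⁻¹·BᵀPA = [-0.4997 0.7026; 0.6732 0.4667]
A−BK = [2.9035 -0.7847; -2.0005 0.5947]
AᵀP(A−BK) = [3.0981 -0.9995; -0.9995 1.4053]
P' = Q + AᵀP(A−BK) = [8.0981 2.0005; 2.0005 10.4053]
tr(P') = 18.5034

18.5034


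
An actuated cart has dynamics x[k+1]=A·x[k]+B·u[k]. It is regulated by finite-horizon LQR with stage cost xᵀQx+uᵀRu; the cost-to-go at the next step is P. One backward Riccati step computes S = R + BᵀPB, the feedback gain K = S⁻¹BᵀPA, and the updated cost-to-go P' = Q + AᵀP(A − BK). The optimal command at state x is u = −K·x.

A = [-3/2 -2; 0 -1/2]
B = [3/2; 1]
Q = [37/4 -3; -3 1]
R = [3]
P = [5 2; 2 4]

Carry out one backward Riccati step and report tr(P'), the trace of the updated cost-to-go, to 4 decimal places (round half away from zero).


BᵀP = [9.5000 7.0000]
S = R + BᵀPB = [3] + [21.2500] = [24.2500]
BᵀPA = [-14.2500 -22.5000]
K = S⁻¹·BᵀPA = [-0.5876 -0.9278]
A−BK = [-0.6186 -0.6082; 0.5876 0.4278]
AᵀP(A−BK) = [2.8763 3.2784; 3.2784 4.1237]
P' = Q + AᵀP(A−BK) = [12.1263 0.2784; 0.2784 5.1237]
tr(P') = 17.2500

17.2500


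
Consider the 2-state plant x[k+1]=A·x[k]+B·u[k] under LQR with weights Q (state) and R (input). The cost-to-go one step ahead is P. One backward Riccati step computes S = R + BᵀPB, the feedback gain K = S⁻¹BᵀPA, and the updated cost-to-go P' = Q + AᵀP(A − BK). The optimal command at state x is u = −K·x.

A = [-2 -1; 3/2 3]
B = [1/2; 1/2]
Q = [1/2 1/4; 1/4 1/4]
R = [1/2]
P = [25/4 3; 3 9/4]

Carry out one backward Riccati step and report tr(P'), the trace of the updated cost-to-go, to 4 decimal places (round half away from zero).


11.9100

BᵀP = [4.6250 2.6250]
S = R + BᵀPB = [1/2] + [3.6250] = [4.1250]
BᵀPA = [-5.3125 3.2500]
K = S⁻¹·BᵀPA = [-1.2879 0.7879]
A−BK = [-1.3561 -1.3939; 2.1439 2.6061]
AᵀP(A−BK) = [5.2206 4.3106; 4.3106 5.9394]
P' = Q + AᵀP(A−BK) = [5.7206 4.5606; 4.5606 6.1894]
tr(P') = 11.9100


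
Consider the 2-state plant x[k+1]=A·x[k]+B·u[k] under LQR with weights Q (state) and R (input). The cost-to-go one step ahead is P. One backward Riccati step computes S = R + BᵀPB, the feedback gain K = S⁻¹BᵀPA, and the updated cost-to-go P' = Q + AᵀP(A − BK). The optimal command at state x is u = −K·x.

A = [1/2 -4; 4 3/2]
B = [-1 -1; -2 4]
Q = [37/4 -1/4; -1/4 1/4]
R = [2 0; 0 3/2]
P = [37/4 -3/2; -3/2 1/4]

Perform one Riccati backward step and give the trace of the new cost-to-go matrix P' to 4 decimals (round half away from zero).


BᵀP = [-6.2500 1.0000; -15.2500 2.5000]
S = R + BᵀPB = [2 0; 0 3/2] + [4.2500 10.2500; 10.2500 25.2500] = [6.2500 10.2500; 10.2500 26.7500]
BᵀPA = [0.8750 26.5000; 2.3750 64.7500]
K = S⁻¹·BᵀPA = [-0.0151 0.7274; 0.0946 2.1419]
A−BK = [0.5795 -1.1308; 3.5915 -5.6127]
AᵀP(A−BK) = [0.1011 0.1517; 0.1517 8.6025]
P' = Q + AᵀP(A−BK) = [9.3511 -0.0983; -0.0983 8.8525]
tr(P') = 18.2036

18.2036


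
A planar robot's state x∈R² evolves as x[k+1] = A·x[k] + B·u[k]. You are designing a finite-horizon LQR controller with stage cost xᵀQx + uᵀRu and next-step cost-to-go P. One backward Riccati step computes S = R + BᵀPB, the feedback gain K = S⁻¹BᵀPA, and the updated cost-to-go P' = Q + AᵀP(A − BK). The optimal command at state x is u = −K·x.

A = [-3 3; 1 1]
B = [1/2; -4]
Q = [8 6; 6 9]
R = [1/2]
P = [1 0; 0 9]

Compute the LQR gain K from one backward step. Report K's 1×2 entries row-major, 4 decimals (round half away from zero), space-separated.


BᵀP = [0.5000 -36.0000]
S = R + BᵀPB = [1/2] + [144.2500] = [144.7500]
BᵀPA = [-37.5000 -34.5000]
K = S⁻¹·BᵀPA = [-0.2591 -0.2383]
A−BK = [-2.8705 3.1192; -0.0363 0.0466]
AᵀP(A−BK) = [8.2850 -8.9378; -8.9378 9.7772]
P' = Q + AᵀP(A−BK) = [16.2850 -2.9378; -2.9378 18.7772]
tr(P') = 35.0622

-0.2591 -0.2383


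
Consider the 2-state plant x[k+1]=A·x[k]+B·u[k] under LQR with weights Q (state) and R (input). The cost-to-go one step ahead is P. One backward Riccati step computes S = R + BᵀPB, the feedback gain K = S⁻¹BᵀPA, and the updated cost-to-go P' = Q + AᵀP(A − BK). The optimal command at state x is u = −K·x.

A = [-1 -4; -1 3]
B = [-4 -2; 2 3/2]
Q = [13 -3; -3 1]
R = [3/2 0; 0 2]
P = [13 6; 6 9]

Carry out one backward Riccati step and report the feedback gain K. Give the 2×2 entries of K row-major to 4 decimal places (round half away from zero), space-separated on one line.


BᵀP = [-40.0000 -6.0000; -17.0000 1.5000]
S = R + BᵀPB = [3/2 0; 0 2] + [148.0000 71.0000; 71.0000 36.2500] = [149.5000 71.0000; 71.0000 38.2500]
BᵀPA = [46.0000 142.0000; 15.5000 72.5000]
K = S⁻¹·BᵀPA = [0.9729 0.4193; -1.4006 1.1172]
A−BK = [0.0902 -0.0886; -0.8448 0.4857]
AᵀP(A−BK) = [10.9576 -5.6025; -5.6025 4.4687]
P' = Q + AᵀP(A−BK) = [23.9576 -8.6025; -8.6025 5.4687]
tr(P') = 29.4263

0.9729 0.4193 -1.4006 1.1172


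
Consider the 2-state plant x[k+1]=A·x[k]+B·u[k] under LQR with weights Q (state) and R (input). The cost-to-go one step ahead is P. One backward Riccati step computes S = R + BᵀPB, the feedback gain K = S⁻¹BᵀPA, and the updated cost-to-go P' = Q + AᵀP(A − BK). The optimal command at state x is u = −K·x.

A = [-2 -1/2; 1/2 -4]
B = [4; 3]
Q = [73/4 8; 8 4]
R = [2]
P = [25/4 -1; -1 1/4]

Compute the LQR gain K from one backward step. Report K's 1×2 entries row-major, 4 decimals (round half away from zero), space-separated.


BᵀP = [22.0000 -3.2500]
S = R + BᵀPB = [2] + [78.2500] = [80.2500]
BᵀPA = [-45.6250 2.0000]
K = S⁻¹·BᵀPA = [-0.5685 0.0249]
A−BK = [0.2741 -0.5997; 2.2056 -4.0748]
AᵀP(A−BK) = [1.1231 -0.8629; -0.8629 1.5127]
P' = Q + AᵀP(A−BK) = [19.3731 7.1371; 7.1371 5.5127]
tr(P') = 24.8857

-0.5685 0.0249


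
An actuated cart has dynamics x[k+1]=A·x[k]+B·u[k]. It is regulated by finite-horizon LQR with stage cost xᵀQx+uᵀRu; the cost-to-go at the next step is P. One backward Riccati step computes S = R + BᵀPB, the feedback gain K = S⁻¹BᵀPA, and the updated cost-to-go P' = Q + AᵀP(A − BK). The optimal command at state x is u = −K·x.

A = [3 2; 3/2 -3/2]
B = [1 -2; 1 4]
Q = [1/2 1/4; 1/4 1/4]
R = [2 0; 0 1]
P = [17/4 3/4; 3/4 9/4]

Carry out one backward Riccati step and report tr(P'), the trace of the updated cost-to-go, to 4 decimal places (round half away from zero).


BᵀP = [5.0000 3.0000; -5.5000 7.5000]
S = R + BᵀPB = [2 0; 0 1] + [8.0000 2.0000; 2.0000 41.0000] = [10.0000 2.0000; 2.0000 42.0000]
BᵀPA = [19.5000 5.5000; -5.2500 -22.2500]
K = S⁻¹·BᵀPA = [1.9940 0.6623; -0.2200 -0.5613]
A−BK = [0.5661 0.2151; 0.3858 0.0829]
AᵀP(A−BK) = [10.0249 3.4516; 3.4516 1.4312]
P' = Q + AᵀP(A−BK) = [10.5249 3.7016; 3.7016 1.6812]
tr(P') = 12.2061

12.2061


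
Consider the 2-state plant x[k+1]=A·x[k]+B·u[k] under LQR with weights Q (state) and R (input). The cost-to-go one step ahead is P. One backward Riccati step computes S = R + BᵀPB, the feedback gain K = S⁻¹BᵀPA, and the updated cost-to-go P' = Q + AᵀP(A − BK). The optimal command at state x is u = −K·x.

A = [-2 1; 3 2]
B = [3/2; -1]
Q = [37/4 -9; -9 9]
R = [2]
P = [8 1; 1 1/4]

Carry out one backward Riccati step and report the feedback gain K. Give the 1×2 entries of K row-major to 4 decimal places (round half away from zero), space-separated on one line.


BᵀP = [11.0000 1.2500]
S = R + BᵀPB = [2] + [15.2500] = [17.2500]
BᵀPA = [-18.2500 13.5000]
K = S⁻¹·BᵀPA = [-1.0580 0.7826]
A−BK = [-0.4130 -0.1739; 1.9420 2.7826]
AᵀP(A−BK) = [2.9420 -1.2174; -1.2174 2.4348]
P' = Q + AᵀP(A−BK) = [12.1920 -10.2174; -10.2174 11.4348]
tr(P') = 23.6268

-1.0580 0.7826


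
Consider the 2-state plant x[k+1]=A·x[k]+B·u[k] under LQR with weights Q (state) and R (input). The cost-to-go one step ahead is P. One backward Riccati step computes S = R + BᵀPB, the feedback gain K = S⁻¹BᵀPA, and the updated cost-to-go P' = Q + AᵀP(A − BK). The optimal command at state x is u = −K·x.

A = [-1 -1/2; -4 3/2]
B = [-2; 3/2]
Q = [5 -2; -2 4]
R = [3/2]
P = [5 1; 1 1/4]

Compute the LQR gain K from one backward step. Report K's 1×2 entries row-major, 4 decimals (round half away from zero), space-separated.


0.9339 0.1128

BᵀP = [-8.5000 -1.6250]
S = R + BᵀPB = [3/2] + [14.5625] = [16.0625]
BᵀPA = [15.0000 1.8125]
K = S⁻¹·BᵀPA = [0.9339 0.1128]
A−BK = [0.8677 -0.2743; -5.4008 1.3307]
AᵀP(A−BK) = [2.9922 -0.1926; -0.1926 0.1080]
P' = Q + AᵀP(A−BK) = [7.9922 -2.1926; -2.1926 4.1080]
tr(P') = 12.1002


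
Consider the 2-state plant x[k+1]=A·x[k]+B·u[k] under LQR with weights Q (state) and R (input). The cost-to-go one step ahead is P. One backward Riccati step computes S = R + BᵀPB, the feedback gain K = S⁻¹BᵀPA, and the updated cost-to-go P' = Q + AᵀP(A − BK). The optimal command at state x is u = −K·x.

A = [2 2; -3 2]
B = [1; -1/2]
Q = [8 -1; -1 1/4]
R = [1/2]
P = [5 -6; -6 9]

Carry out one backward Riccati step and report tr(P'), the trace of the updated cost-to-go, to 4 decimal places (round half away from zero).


BᵀP = [8.0000 -10.5000]
S = R + BᵀPB = [1/2] + [13.2500] = [13.7500]
BᵀPA = [47.5000 -5.0000]
K = S⁻¹·BᵀPA = [3.4545 -0.3636]
A−BK = [-1.4545 2.3636; -1.2727 1.8182]
AᵀP(A−BK) = [8.9091 -4.7273; -4.7273 6.1818]
P' = Q + AᵀP(A−BK) = [16.9091 -5.7273; -5.7273 6.4318]
tr(P') = 23.3409

23.3409


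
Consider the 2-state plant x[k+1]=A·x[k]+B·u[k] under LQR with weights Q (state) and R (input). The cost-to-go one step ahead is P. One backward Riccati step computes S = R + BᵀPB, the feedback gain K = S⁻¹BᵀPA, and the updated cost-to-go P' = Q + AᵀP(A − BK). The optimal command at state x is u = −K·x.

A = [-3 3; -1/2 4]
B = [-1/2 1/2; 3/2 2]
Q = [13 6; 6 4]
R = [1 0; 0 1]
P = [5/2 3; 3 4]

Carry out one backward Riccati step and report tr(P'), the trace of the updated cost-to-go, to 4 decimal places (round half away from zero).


BᵀP = [3.2500 4.5000; 7.2500 9.5000]
S = R + BᵀPB = [1 0; 0 1] + [5.1250 10.6250; 10.6250 22.6250] = [6.1250 10.6250; 10.6250 23.6250]
BᵀPA = [-12.0000 27.7500; -26.5000 59.7500]
K = S⁻¹·BᵀPA = [-0.0609 0.6523; -1.0943 2.2358]
A−BK = [-2.4833 2.2083; 1.7800 -1.4499]
AᵀP(A−BK) = [2.7701 -3.9253; -3.9253 6.8134]
P' = Q + AᵀP(A−BK) = [15.7701 2.0747; 2.0747 10.8134]
tr(P') = 26.5835

26.5835


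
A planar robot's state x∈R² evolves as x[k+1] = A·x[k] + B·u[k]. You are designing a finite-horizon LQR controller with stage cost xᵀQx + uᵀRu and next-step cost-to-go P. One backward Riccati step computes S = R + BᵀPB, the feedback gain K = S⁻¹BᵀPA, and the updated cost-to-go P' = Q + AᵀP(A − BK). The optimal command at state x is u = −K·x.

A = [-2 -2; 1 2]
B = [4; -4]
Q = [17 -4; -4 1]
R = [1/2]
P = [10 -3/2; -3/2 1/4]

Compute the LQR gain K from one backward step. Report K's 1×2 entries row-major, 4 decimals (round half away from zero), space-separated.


BᵀP = [46.0000 -7.0000]
S = R + BᵀPB = [1/2] + [212.0000] = [212.5000]
BᵀPA = [-99.0000 -106.0000]
K = S⁻¹·BᵀPA = [-0.4659 -0.4988]
A−BK = [-0.1365 -0.0047; -0.8635 0.0047]
AᵀP(A−BK) = [0.1276 0.1165; 0.1165 0.1247]
P' = Q + AᵀP(A−BK) = [17.1276 -3.8835; -3.8835 1.1247]
tr(P') = 18.2524

-0.4659 -0.4988


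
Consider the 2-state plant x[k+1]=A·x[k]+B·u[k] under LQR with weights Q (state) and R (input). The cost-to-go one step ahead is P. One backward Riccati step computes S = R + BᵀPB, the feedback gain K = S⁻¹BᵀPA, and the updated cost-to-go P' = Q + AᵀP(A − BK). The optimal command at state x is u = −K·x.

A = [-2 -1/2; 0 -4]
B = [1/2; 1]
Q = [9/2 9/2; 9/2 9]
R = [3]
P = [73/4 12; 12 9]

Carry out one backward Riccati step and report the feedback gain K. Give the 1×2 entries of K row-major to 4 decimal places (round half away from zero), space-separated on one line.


BᵀP = [21.1250 15.0000]
S = R + BᵀPB = [3] + [25.5625] = [28.5625]
BᵀPA = [-42.2500 -70.5625]
K = S⁻¹·BᵀPA = [-1.4792 -2.4705]
A−BK = [-1.2604 0.7352; 1.4792 -1.5295]
AᵀP(A−BK) = [10.5033 9.8731; 9.8731 22.2407]
P' = Q + AᵀP(A−BK) = [15.0033 14.3731; 14.3731 31.2407]
tr(P') = 46.2440

-1.4792 -2.4705


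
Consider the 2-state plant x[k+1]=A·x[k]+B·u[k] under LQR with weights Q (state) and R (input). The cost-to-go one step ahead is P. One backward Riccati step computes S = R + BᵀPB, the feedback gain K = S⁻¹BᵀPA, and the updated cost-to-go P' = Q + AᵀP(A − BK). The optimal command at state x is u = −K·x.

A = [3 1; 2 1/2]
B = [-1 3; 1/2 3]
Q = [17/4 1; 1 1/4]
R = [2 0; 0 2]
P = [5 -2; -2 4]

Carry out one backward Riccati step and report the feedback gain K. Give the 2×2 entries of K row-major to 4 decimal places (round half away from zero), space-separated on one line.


-0.5438 -0.2673 0.7604 0.2212

BᵀP = [-6.0000 4.0000; 9.0000 6.0000]
S = R + BᵀPB = [2 0; 0 2] + [8.0000 -6.0000; -6.0000 45.0000] = [10.0000 -6.0000; -6.0000 47.0000]
BᵀPA = [-10.0000 -4.0000; 39.0000 12.0000]
K = S⁻¹·BᵀPA = [-0.5438 -0.2673; 0.7604 0.2212]
A−BK = [0.1751 0.0691; -0.0092 -0.0300]
AᵀP(A−BK) = [1.9078 0.7005; 0.7005 0.2765]
P' = Q + AᵀP(A−BK) = [6.1578 1.7005; 1.7005 0.5265]
tr(P') = 6.6843


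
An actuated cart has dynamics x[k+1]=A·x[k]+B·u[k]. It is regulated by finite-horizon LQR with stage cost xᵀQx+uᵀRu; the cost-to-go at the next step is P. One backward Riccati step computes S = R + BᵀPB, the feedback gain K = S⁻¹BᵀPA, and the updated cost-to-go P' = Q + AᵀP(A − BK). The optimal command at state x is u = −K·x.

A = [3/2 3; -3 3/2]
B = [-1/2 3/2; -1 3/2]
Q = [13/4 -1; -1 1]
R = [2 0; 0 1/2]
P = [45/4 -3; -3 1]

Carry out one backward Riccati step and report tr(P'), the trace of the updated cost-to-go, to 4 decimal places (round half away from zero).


16.6358

BᵀP = [-2.6250 0.5000; 12.3750 -3.0000]
S = R + BᵀPB = [2 0; 0 1/2] + [0.8125 -3.1875; -3.1875 14.0625] = [2.8125 -3.1875; -3.1875 14.5625]
BᵀPA = [-5.4375 -7.1250; 27.5625 32.6250]
K = S⁻¹·BᵀPA = [0.2816 0.0076; 1.9543 2.2420]
A−BK = [-1.2907 -0.3592; -5.6499 -1.8554]
AᵀP(A−BK) = [8.9772 4.6210; 4.6210 3.4087]
P' = Q + AᵀP(A−BK) = [12.2272 3.6210; 3.6210 4.4087]
tr(P') = 16.6358


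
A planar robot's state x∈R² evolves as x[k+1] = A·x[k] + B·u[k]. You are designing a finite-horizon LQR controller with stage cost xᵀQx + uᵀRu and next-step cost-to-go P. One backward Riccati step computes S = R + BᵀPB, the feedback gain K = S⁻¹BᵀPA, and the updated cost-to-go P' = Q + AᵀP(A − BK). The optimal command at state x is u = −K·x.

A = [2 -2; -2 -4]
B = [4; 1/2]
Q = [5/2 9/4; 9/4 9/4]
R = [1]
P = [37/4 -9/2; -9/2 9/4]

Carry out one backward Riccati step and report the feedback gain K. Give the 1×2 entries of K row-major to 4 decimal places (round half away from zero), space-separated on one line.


BᵀP = [34.7500 -16.8750]
S = R + BᵀPB = [1] + [130.5625] = [131.5625]
BᵀPA = [103.2500 -2.0000]
K = S⁻¹·BᵀPA = [0.7848 -0.0152]
A−BK = [-1.1392 -1.9392; -2.3924 -3.9924]
AᵀP(A−BK) = [0.9696 0.5696; 0.5696 0.9696]
P' = Q + AᵀP(A−BK) = [3.4696 2.8196; 2.8196 3.2196]
tr(P') = 6.6892

0.7848 -0.0152


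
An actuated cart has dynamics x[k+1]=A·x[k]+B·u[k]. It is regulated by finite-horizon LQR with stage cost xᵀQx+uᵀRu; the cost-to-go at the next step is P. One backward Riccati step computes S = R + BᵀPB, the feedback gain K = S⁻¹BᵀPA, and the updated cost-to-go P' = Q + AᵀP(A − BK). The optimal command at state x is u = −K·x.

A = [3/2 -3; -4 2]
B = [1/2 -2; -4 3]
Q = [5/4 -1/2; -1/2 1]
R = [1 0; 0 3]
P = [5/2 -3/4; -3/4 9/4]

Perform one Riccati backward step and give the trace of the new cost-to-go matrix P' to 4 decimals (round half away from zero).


BᵀP = [4.2500 -9.3750; -7.2500 8.2500]
S = R + BᵀPB = [1 0; 0 3] + [39.6250 -36.6250; -36.6250 39.2500] = [40.6250 -36.6250; -36.6250 42.2500]
BᵀPA = [43.8750 -31.5000; -43.8750 38.2500]
K = S⁻¹·BᵀPA = [0.6581 0.1867; -0.4680 1.0672]
A−BK = [0.2350 -0.9590; 0.0363 -0.4546]
AᵀP(A−BK) = [1.2183 -1.8697; -1.8697 5.5618]
P' = Q + AᵀP(A−BK) = [2.4683 -2.3697; -2.3697 6.5618]
tr(P') = 9.0301

9.0301


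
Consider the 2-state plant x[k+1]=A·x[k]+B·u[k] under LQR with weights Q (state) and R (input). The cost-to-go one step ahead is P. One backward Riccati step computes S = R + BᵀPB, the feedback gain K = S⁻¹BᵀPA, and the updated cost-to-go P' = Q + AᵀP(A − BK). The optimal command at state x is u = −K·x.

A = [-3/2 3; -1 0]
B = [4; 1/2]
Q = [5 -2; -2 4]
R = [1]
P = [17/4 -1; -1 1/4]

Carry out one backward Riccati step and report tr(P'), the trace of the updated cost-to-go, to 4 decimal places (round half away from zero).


9.7049

BᵀP = [16.5000 -3.8750]
S = R + BᵀPB = [1] + [64.0625] = [65.0625]
BᵀPA = [-20.8750 49.5000]
K = S⁻¹·BᵀPA = [-0.3208 0.7608]
A−BK = [-0.2166 -0.0432; -0.8396 -0.3804]
AᵀP(A−BK) = [0.1149 -0.2432; -0.2432 0.5901]
P' = Q + AᵀP(A−BK) = [5.1149 -2.2432; -2.2432 4.5901]
tr(P') = 9.7049


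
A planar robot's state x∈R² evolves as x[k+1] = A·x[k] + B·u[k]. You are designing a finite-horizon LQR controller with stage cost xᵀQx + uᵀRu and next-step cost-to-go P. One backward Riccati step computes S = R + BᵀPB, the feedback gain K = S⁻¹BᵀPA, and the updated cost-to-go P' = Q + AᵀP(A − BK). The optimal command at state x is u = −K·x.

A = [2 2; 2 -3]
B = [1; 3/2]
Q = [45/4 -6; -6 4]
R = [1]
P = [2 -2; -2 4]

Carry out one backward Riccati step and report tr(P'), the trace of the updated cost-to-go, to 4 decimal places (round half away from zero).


BᵀP = [-1.0000 4.0000]
S = R + BᵀPB = [1] + [5.0000] = [6.0000]
BᵀPA = [6.0000 -14.0000]
K = S⁻¹·BᵀPA = [1.0000 -2.3333]
A−BK = [1.0000 4.3333; 0.5000 0.5000]
AᵀP(A−BK) = [2.0000 2.0000; 2.0000 35.3333]
P' = Q + AᵀP(A−BK) = [13.2500 -4.0000; -4.0000 39.3333]
tr(P') = 52.5833

52.5833


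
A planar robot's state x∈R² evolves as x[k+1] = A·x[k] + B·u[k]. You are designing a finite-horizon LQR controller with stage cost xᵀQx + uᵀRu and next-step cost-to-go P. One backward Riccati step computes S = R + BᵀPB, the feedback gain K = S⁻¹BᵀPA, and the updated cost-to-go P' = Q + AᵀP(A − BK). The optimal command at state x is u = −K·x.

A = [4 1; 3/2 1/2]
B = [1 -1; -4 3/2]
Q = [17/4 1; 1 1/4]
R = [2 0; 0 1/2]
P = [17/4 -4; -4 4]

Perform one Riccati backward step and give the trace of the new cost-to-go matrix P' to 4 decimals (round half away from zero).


7.4108

BᵀP = [20.2500 -20.0000; -10.2500 10.0000]
S = R + BᵀPB = [2 0; 0 1/2] + [100.2500 -50.2500; -50.2500 25.2500] = [102.2500 -50.2500; -50.2500 25.7500]
BᵀPA = [51.0000 10.2500; -26.0000 -5.2500]
K = S⁻¹·BᵀPA = [0.0626 0.0012; -0.8876 -0.2016]
A−BK = [3.0498 0.7972; 3.0817 0.8071]
AᵀP(A−BK) = [2.7312 0.6987; 0.6987 0.1796]
P' = Q + AᵀP(A−BK) = [6.9812 1.6987; 1.6987 0.4296]
tr(P') = 7.4108


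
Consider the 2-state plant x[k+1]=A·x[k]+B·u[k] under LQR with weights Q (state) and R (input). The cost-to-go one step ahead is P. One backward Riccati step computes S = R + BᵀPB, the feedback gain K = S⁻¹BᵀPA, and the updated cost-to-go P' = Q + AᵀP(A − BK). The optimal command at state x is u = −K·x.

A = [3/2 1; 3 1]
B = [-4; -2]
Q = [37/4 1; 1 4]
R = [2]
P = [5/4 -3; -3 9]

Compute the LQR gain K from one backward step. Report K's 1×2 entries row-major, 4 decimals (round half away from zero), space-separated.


BᵀP = [1.0000 -6.0000]
S = R + BᵀPB = [2] + [8.0000] = [10.0000]
BᵀPA = [-16.5000 -5.0000]
K = S⁻¹·BᵀPA = [-1.6500 -0.5000]
A−BK = [-5.1000 -1.0000; -0.3000 0.0000]
AᵀP(A−BK) = [29.5875 7.1250; 7.1250 1.7500]
P' = Q + AᵀP(A−BK) = [38.8375 8.1250; 8.1250 5.7500]
tr(P') = 44.5875

-1.6500 -0.5000


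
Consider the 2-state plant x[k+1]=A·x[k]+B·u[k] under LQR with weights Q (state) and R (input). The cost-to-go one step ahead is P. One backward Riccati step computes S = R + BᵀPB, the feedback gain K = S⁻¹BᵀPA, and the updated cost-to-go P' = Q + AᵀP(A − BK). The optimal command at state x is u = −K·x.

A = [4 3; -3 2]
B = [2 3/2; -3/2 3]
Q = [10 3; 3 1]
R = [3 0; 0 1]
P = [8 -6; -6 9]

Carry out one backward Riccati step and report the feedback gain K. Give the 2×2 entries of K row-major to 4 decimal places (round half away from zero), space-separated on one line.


BᵀP = [25.0000 -25.5000; -6.0000 18.0000]
S = R + BᵀPB = [3 0; 0 1] + [88.2500 -39.0000; -39.0000 45.0000] = [91.2500 -39.0000; -39.0000 46.0000]
BᵀPA = [176.5000 24.0000; -78.0000 18.0000]
K = S⁻¹·BᵀPA = [1.8969 0.6748; -0.0874 0.9634]
A−BK = [0.3374 0.2054; 0.1076 0.1220]
AᵀP(A−BK) = [11.3813 4.0486; 4.0486 2.4648]
P' = Q + AᵀP(A−BK) = [21.3813 7.0486; 7.0486 3.4648]
tr(P') = 24.8461

1.8969 0.6748 -0.0874 0.9634


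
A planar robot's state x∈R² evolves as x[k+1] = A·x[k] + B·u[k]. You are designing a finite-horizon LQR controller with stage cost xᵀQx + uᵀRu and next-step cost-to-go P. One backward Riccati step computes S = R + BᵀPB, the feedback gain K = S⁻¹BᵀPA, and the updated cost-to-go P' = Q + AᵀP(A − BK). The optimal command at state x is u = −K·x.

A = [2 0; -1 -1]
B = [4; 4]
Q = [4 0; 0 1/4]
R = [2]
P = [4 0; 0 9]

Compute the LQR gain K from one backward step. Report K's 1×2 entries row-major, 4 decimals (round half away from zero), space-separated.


BᵀP = [16.0000 36.0000]
S = R + BᵀPB = [2] + [208.0000] = [210.0000]
BᵀPA = [-4.0000 -36.0000]
K = S⁻¹·BᵀPA = [-0.0190 -0.1714]
A−BK = [2.0762 0.6857; -0.9238 -0.3143]
AᵀP(A−BK) = [24.9238 8.3143; 8.3143 2.8286]
P' = Q + AᵀP(A−BK) = [28.9238 8.3143; 8.3143 3.0786]
tr(P') = 32.0024

-0.0190 -0.1714


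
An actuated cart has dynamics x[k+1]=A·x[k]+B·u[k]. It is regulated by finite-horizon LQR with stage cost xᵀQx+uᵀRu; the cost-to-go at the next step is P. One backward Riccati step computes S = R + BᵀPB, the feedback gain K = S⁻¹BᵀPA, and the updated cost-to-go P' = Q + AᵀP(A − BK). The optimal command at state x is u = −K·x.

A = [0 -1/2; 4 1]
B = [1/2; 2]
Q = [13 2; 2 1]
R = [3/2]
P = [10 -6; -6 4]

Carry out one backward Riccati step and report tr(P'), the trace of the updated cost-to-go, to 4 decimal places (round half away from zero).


31.4688

BᵀP = [-7.0000 5.0000]
S = R + BᵀPB = [3/2] + [6.5000] = [8.0000]
BᵀPA = [20.0000 8.5000]
K = S⁻¹·BᵀPA = [2.5000 1.0625]
A−BK = [-1.2500 -1.0313; -1.0000 -1.1250]
AᵀP(A−BK) = [14.0000 6.7500; 6.7500 3.4688]
P' = Q + AᵀP(A−BK) = [27.0000 8.7500; 8.7500 4.4688]
tr(P') = 31.4688
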